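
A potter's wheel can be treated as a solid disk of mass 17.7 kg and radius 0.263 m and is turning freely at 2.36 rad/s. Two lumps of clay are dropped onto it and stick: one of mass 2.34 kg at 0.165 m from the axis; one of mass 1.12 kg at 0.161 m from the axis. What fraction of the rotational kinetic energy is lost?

The added mass arrives with no angular momentum about the axis, and any external torque about the axis is negligible, so the system's angular momentum is conserved.
I_p = ½(17.7)(0.263)² = 0.6121 kg·m².
Added inertia Σmr² = (2.34)(0.165)² + (1.12)(0.161)² = 0.09274 kg·m²; I_f = 0.6121 + 0.09274 = 0.7049 kg·m².
ω_f = I_p ω_i / I_f = (0.6121)(2.36) / 0.7049 = 2.050 rad/s.
KE_i = ½(0.6121)(2.360 rad/s)² = 1.705 J; KE_f = ½(0.7049)(2.050)² = 1.480 J.
Fraction lost = 0.1316.

fraction ≈ 0.132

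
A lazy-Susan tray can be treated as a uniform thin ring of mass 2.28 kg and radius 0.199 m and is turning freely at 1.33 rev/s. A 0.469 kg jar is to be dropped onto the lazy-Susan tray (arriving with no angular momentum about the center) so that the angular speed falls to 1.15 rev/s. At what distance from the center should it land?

r ≈ 0.174 m

No external torque acts about the center; L_before = L_after.
I_p = (2.28)(0.199)² = 0.09029 kg·m².
I_p ω_i = (I_p + m r²) ω_f ⇒ m r² = I_p(ω_i/ω_f − 1) = 0.09029(1.33/1.15 − 1) = 0.01413 kg·m².
r = √(0.01413/0.469) = 0.1736 m.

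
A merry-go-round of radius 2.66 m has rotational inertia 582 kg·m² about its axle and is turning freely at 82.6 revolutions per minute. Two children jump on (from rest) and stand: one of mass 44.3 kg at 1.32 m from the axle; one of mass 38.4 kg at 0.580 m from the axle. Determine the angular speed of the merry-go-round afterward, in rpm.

No external torque acts about the axle; L_before = L_after.
Added inertia Σmr² = (44.3)(1.32)² + (38.4)(0.580)² = 90.11 kg·m²; I_f = 582.0 + 90.11 = 672.1 kg·m².
ω_f = I_p ω_i / I_f = (582.0)(82.6) / 672.1 = 71.53 rpm.

ω_f ≈ 71.5 rpm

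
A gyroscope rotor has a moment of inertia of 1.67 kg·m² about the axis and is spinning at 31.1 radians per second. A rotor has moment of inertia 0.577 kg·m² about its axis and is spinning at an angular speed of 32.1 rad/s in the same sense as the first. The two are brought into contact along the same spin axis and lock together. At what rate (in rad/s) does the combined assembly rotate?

The coupling torques are internal; angular momentum about the shared axis is conserved.
Taking A's sense as positive: L = (1.670)(31.1) + (0.5770)(32.1) = 70.46 kg·m²·rad/s.
Combined I = 1.670 + 0.5770 = 2.247 kg·m².
ω_f = L / I = 70.46 / 2.247 = 31.36 rad/s.

|ω_f| ≈ 31.4 rad/s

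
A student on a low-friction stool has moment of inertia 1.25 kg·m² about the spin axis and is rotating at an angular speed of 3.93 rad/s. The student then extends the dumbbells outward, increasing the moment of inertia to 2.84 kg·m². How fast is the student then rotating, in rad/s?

With no external torque about the axis, L is conserved: I₁ω₁ = I₂ω₂.
ω₂ = I₁ω₁ / I₂ = (1.250)(3.93 rad/s) / (2.840) = 1.730 rad/s.

ω₂ ≈ 1.73 rad/s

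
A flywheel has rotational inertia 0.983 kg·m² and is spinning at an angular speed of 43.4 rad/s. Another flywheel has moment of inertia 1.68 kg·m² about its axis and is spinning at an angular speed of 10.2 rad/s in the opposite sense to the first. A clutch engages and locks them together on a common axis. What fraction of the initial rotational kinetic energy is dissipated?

The coupling torques are internal; angular momentum about the shared axis is conserved.
Taking A's sense as positive: L = (0.9830)(43.4) − (1.680)(10.2) = 25.53 kg·m²·rad/s.
Combined I = 0.9830 + 1.680 = 2.663 kg·m².
ω_f = L / I = 25.53 / 2.663 = 9.586 rad/s.
KE_i = ½ΣIω² = 1013 J; KE_f = ½(2.663)(9.586)² = 122.3 J.
Fraction dissipated = (KE_i − KE_f)/KE_i = 0.8792.

fraction ≈ 0.879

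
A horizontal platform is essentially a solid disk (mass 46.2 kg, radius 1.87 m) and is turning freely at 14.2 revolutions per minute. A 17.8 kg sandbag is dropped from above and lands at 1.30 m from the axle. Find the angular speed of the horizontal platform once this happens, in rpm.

ω_f ≈ 10.3 rpm

No external torque acts about the axle; L_before = L_after.
I_p = ½(46.2)(1.87)² = 80.78 kg·m².
Added inertia Σmr² = (17.8)(1.30)² = 30.08 kg·m²; I_f = 80.78 + 30.08 = 110.9 kg·m².
ω_f = I_p ω_i / I_f = (80.78)(14.2) / 110.9 = 10.35 rpm.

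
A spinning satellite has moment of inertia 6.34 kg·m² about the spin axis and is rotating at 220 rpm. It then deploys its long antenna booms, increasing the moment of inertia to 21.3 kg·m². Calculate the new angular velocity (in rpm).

ω₂ ≈ 65.5 rpm

No external torque acts about the spin axis, so angular momentum is conserved.
ω₂ = I₁ω₁ / I₂ = (6.340)(220 rpm) / (21.30) = 65.48 rpm.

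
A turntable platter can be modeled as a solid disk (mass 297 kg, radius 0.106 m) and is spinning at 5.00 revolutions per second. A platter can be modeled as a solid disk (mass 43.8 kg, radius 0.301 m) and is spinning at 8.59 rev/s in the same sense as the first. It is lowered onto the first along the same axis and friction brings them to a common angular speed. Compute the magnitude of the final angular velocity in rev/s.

|ω_f| ≈ 6.95 rev/s

No external torque acts about the common axis, so total angular momentum is conserved.
Moments of inertia: I_A = ½(297)(0.106)² = 1.669 kg·m²; I_B = ½(43.8)(0.301)² = 1.984 kg·m².
Taking A's sense as positive: L = (1.669)(5.00) + (1.984)(8.59) = 25.39 kg·m²·rev/s.
Combined I = 1.669 + 1.984 = 3.653 kg·m².
ω_f = L / I = 25.39 / 3.653 = 6.950 rev/s.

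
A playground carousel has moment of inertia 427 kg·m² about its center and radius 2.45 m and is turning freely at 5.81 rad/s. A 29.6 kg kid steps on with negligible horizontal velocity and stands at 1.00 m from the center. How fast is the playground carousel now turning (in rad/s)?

The added mass arrives with no angular momentum about the center, and any external torque about the center is negligible, so the system's angular momentum is conserved.
Added inertia Σmr² = (29.6)(1.00)² = 29.60 kg·m²; I_f = 427.0 + 29.60 = 456.6 kg·m².
ω_f = I_p ω_i / I_f = (427.0)(5.81) / 456.6 = 5.433 rad/s.

ω_f ≈ 5.43 rad/s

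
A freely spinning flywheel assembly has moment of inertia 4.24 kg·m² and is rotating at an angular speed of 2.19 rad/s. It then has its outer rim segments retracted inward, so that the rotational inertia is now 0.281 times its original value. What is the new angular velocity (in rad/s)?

ω₂ ≈ 7.79 rad/s

No external torque acts about the spin axis, so angular momentum is conserved.
I₂ = 0.281 × 4.24 = 1.191 kg·m².
ω₂ = I₁ω₁ / I₂ = (4.240)(2.19 rad/s) / (1.191) = 7.794 rad/s.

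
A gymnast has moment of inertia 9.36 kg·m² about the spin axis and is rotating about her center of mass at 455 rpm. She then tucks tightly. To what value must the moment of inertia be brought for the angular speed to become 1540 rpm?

I₂ ≈ 2.77 kg·m²

Angular momentum about the spin axis is conserved since the torque about it is zero.
I₂ = I₁ω₁ / ω₂ = (9.36)(455) / (1540) = 2.765 kg·m².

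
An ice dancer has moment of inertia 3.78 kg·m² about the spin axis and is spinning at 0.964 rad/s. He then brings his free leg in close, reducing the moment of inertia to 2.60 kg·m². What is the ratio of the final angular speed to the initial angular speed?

ω₂/ω₁ ≈ 1.45

No external torque acts about the spin axis, so angular momentum is conserved.
ω₂/ω₁ = I₁/I₂ = 3.780 / 2.600 = 1.454.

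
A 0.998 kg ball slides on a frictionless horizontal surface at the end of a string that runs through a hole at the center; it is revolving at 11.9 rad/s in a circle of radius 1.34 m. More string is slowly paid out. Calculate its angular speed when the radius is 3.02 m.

ω₂ ≈ 2.34 rad/s

The constraining force is radial, so m r² ω about the center is conserved.
ω₂ = ω₁ (r₁/r₂)² = (11.9)(1.34/3.02)² = 2.343 rad/s.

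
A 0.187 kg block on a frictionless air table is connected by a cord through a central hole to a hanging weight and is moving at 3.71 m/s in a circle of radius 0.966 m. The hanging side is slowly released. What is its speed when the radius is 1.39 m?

v₂ ≈ 2.58 m/s

Central (radial) force ⇒ zero torque about the center ⇒ m v r is constant.
v₂ = v₁ r₁ / r₂ = (3.71)(0.966) / (1.39) = 2.578 m/s.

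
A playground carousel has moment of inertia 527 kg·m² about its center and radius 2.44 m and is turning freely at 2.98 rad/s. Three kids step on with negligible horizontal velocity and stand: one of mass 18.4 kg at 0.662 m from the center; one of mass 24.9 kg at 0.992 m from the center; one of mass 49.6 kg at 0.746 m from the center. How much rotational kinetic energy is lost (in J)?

energy lost ≈ 240 J

The added mass arrives with no angular momentum about the center, and any external torque about the center is negligible, so the system's angular momentum is conserved.
Added inertia Σmr² = (18.4)(0.662)² + (24.9)(0.992)² + (49.6)(0.746)² = 60.17 kg·m²; I_f = 527.0 + 60.17 = 587.2 kg·m².
ω_f = I_p ω_i / I_f = (527.0)(2.98) / 587.2 = 2.675 rad/s.
KE_i = ½(527.0)(2.980 rad/s)² = 2340 J; KE_f = ½(587.2)(2.675)² = 2100 J.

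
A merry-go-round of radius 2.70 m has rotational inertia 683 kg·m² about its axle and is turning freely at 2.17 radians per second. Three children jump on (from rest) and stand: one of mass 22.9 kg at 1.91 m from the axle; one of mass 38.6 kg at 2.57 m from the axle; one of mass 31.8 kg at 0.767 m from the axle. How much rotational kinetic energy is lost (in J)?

energy lost ≈ 552 J

The added mass arrives with no angular momentum about the axle, and any external torque about the axle is negligible, so the system's angular momentum is conserved.
Added inertia Σmr² = (22.9)(1.91)² + (38.6)(2.57)² + (31.8)(0.767)² = 357.2 kg·m²; I_f = 683.0 + 357.2 = 1040 kg·m².
ω_f = I_p ω_i / I_f = (683.0)(2.17) / 1040 = 1.425 rad/s.
KE_i = ½(683.0)(2.170 rad/s)² = 1608 J; KE_f = ½(1040)(1.425)² = 1056 J.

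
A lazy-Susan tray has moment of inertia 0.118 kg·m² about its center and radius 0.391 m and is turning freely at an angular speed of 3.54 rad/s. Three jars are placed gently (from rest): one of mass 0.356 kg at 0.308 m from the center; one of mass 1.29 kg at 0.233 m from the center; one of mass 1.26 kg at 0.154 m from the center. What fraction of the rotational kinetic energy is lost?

fraction ≈ 0.531

The added mass arrives with no angular momentum about the center, and any external torque about the center is negligible, so the system's angular momentum is conserved.
Added inertia Σmr² = (0.356)(0.308)² + (1.29)(0.233)² + (1.26)(0.154)² = 0.1337 kg·m²; I_f = 0.1180 + 0.1337 = 0.2517 kg·m².
ω_f = I_p ω_i / I_f = (0.1180)(3.54) / 0.2517 = 1.660 rad/s.
KE_i = ½(0.1180)(3.540 rad/s)² = 0.7394 J; KE_f = ½(0.2517)(1.660)² = 0.3466 J.
Fraction lost = 0.5312.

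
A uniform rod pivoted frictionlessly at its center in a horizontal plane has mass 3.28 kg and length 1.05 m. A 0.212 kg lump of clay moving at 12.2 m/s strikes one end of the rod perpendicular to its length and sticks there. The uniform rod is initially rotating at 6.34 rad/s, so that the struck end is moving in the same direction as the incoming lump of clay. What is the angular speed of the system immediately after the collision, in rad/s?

|ω_f| ≈ 9.08 rad/s

The axle reaction passes through the pivot and exerts no torque about it; angular momentum about the pivot is conserved through the impact.
I_p = (1/12)(3.28)(1.05)² = 0.3014 kg·m². Taking the sense of the lump of clay's angular momentum as positive, L_{lump} = m v R = (0.212)(12.2)(1.05/2) = 1.358 kg·m²/s.
L_i = +I_p ω_p + m v R = +(0.3014)(6.34) + 1.358 = 3.268 kg·m²/s.
After sticking, I_f = I_p + m R² = 0.3014 + (0.212)(1.05/2)² = 0.3598 kg·m².
ω_f = L_i / I_f = 3.268 / 0.3598 = 9.084 rad/s.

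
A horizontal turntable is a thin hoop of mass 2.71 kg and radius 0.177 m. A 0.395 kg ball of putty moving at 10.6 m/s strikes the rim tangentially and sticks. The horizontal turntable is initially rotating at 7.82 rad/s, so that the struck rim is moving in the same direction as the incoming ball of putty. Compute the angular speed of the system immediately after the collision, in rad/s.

|ω_f| ≈ 14.4 rad/s

About the axle the impulsive forces during the collision are internal, so angular momentum about that axis is conserved.
I_p = (2.71)(0.177)² = 0.08490 kg·m². Taking the sense of the ball of putty's angular momentum as positive, L_{ball} = m v R = (0.395)(10.6)(0.177) = 0.7411 kg·m²/s.
L_i = +I_p ω_p + m v R = +(0.08490)(7.82) + 0.7411 = 1.405 kg·m²/s.
After sticking, I_f = I_p + m R² = 0.08490 + (0.395)(0.177)² = 0.09728 kg·m².
ω_f = L_i / I_f = 1.405 / 0.09728 = 14.44 rad/s.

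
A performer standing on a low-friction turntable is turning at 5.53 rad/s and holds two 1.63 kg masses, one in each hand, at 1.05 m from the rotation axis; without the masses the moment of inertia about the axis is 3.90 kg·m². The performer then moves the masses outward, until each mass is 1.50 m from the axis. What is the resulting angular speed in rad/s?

With no external torque about the axis, L is conserved: I₁ω₁ = I₂ω₂.
I₁ = 3.90 + 2(1.63)(1.05)² = 7.494 kg·m²; I₂ = 3.90 + 2(1.63)(1.50)² = 11.23 kg·m².
ω₂ = I₁ω₁ / I₂ = (7.494)(5.53 rad/s) / (11.23) = 3.689 rad/s.

ω₂ ≈ 3.69 rad/s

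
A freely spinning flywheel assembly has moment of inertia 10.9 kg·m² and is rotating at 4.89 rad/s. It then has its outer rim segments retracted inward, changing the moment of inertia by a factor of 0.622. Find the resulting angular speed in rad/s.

ω₂ ≈ 7.86 rad/s

Angular momentum about the spin axis is conserved since the torque about it is zero.
I₂ = 0.622 × 10.9 = 6.780 kg·m².
ω₂ = I₁ω₁ / I₂ = (10.90)(4.89 rad/s) / (6.780) = 7.862 rad/s.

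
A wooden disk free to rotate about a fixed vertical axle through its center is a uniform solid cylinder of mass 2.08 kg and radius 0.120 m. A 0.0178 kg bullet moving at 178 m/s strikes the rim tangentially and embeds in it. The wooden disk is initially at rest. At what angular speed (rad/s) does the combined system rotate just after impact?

|ω_f| ≈ 25.0 rad/s

About the axle the impulsive forces during the collision are internal, so angular momentum about that axis is conserved.
I_p = ½(2.08)(0.120)² = 0.01498 kg·m². Taking the sense of the bullet's angular momentum as positive, L_{bullet} = m v R = (0.0178)(178)(0.120) = 0.3802 kg·m²/s.
L_i = 0 + 0.3802 = 0.3802 kg·m²/s.
After sticking, I_f = I_p + m R² = 0.01498 + (0.0178)(0.120)² = 0.01523 kg·m².
ω_f = L_i / I_f = 0.3802 / 0.01523 = 24.96 rad/s.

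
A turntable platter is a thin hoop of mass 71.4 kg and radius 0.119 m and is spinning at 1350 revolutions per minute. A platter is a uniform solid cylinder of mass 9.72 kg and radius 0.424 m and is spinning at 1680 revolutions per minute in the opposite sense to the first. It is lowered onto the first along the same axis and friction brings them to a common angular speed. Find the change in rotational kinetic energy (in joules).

The coupling torques are internal; angular momentum about the shared axis is conserved.
Moments of inertia: I_A = (71.4)(0.119)² = 1.011 kg·m²; I_B = ½(9.72)(0.424)² = 0.8737 kg·m².
Taking A's sense as positive: L = (1.011)(1350) − (0.8737)(1680) = -102.9 kg·m²·rpm.
Combined I = 1.011 + 0.8737 = 1.885 kg·m².
ω_f = L / I = -102.9 / 1.885 = -54.57 rpm.
KE_i = ½ΣIω² = 23630 J; KE_f = ½(1.885)(5.715)² = 30.78 J.

ΔKE ≈ -23600 J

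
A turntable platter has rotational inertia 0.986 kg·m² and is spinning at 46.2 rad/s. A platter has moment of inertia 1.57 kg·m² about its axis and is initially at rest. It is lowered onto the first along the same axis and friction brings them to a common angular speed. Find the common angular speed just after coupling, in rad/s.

|ω_f| ≈ 17.8 rad/s

No external torque acts about the common axis, so total angular momentum is conserved.
Taking A's sense as positive: L = (0.9860)(46.2) = 45.55 kg·m²·rad/s.
Combined I = 0.9860 + 1.570 = 2.556 kg·m².
ω_f = L / I = 45.55 / 2.556 = 17.82 rad/s.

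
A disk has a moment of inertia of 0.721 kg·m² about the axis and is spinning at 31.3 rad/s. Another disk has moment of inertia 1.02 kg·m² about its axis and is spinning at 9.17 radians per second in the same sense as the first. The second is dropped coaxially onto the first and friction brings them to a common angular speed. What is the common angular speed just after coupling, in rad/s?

|ω_f| ≈ 18.3 rad/s

The coupling torques are internal; angular momentum about the shared axis is conserved.
Taking A's sense as positive: L = (0.7210)(31.3) + (1.020)(9.17) = 31.92 kg·m²·rad/s.
Combined I = 0.7210 + 1.020 = 1.741 kg·m².
ω_f = L / I = 31.92 / 1.741 = 18.33 rad/s.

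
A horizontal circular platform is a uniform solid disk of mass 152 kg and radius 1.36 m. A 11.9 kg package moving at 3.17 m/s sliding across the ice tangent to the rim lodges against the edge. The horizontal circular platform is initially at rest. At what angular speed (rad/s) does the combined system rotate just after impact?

|ω_f| ≈ 0.316 rad/s

The axle reaction passes through the central axle and exerts no torque about it; angular momentum about the central axle is conserved through the impact.
I_p = ½(152)(1.36)² = 140.6 kg·m². Taking the sense of the package's angular momentum as positive, L_{package} = m v R = (11.9)(3.17)(1.36) = 51.30 kg·m²/s.
L_i = 0 + 51.30 = 51.30 kg·m²/s.
After sticking, I_f = I_p + m R² = 140.6 + (11.9)(1.36)² = 162.6 kg·m².
ω_f = L_i / I_f = 51.30 / 162.6 = 0.3156 rad/s.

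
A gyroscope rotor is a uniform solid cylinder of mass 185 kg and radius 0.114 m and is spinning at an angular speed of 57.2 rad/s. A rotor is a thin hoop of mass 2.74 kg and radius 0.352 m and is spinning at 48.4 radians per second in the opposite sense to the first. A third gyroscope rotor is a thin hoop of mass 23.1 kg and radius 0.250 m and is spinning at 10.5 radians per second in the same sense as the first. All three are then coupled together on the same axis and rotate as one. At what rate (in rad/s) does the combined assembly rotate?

No external torque acts about the common axis, so total angular momentum is conserved.
Moments of inertia: I_A = ½(185)(0.114)² = 1.202 kg·m²; I_B = (2.74)(0.352)² = 0.3395 kg·m²; I_C = (23.1)(0.250)² = 1.444 kg·m².
Taking A's sense as positive: L = (1.202)(57.2) − (0.3395)(48.4) + (1.444)(10.5) = 67.49 kg·m²·rad/s.
Combined I = 1.202 + 0.3395 + 1.444 = 2.985 kg·m².
ω_f = L / I = 67.49 / 2.985 = 22.61 rad/s.

|ω_f| ≈ 22.6 rad/s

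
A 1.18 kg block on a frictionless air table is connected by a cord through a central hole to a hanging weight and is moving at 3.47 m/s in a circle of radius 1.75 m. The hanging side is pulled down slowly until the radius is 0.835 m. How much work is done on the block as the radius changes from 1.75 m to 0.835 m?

The only horizontal force on the mass is along the cord (radial), so it exerts no torque about the hole and angular momentum m v r is conserved.
v₂ = v₁ r₁ / r₂ = (3.47)(1.75) / (0.835) = 7.272 m/s.
W = ΔKE = ½m(v₂² − v₁²) = 24.10 J.

W ≈ 24.1 J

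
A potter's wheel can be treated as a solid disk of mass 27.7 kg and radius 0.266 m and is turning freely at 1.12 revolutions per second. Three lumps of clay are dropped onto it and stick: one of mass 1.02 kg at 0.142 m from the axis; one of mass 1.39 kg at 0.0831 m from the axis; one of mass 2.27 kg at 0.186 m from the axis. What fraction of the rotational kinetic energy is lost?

No external torque acts about the axis; L_before = L_after.
I_p = ½(27.7)(0.266)² = 0.9800 kg·m².
Added inertia Σmr² = (1.02)(0.142)² + (1.39)(0.0831)² + (2.27)(0.186)² = 0.1087 kg·m²; I_f = 0.9800 + 0.1087 = 1.089 kg·m².
ω_f = I_p ω_i / I_f = (0.9800)(1.12) / 1.089 = 1.008 rev/s.
KE_i = ½(0.9800)(7.037 rad/s)² = 24.26 J; KE_f = ½(1.089)(6.335)² = 21.84 J.
Fraction lost = 0.09985.

fraction ≈ 0.0998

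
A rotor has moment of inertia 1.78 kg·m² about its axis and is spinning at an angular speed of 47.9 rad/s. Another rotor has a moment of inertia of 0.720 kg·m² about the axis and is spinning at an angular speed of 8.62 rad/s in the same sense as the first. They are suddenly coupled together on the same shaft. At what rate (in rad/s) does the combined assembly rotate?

The coupling torques are internal; angular momentum about the shared axis is conserved.
Taking A's sense as positive: L = (1.780)(47.9) + (0.7200)(8.62) = 91.47 kg·m²·rad/s.
Combined I = 1.780 + 0.7200 = 2.500 kg·m².
ω_f = L / I = 91.47 / 2.500 = 36.59 rad/s.

|ω_f| ≈ 36.6 rad/s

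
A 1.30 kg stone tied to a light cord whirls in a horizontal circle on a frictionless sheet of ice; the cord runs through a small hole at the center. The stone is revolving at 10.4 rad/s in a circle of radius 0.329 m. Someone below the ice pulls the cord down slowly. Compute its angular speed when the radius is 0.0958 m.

The constraining force is radial, so m r² ω about the center is conserved.
ω₂ = ω₁ (r₁/r₂)² = (10.4)(0.329/0.0958)² = 122.7 rad/s.

ω₂ ≈ 123 rad/s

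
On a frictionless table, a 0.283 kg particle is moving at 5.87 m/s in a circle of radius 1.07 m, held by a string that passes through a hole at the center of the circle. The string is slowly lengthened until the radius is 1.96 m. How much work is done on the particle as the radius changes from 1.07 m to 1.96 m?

The only horizontal force on the mass is along the cord (radial), so it exerts no torque about the hole and angular momentum m v r is conserved.
v₂ = v₁ r₁ / r₂ = (5.87)(1.07) / (1.96) = 3.205 m/s.
W = ΔKE = ½m(v₂² − v₁²) = -3.423 J.

W ≈ -3.42 J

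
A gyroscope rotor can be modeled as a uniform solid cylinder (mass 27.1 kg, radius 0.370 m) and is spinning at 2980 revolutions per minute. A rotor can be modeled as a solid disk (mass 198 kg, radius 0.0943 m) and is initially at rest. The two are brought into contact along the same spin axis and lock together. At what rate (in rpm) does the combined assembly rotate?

|ω_f| ≈ 2020 rpm

No external torque acts about the common axis, so total angular momentum is conserved.
Moments of inertia: I_A = ½(27.1)(0.370)² = 1.855 kg·m²; I_B = ½(198)(0.0943)² = 0.8804 kg·m².
Taking A's sense as positive: L = (1.855)(2980) = 5528 kg·m²·rpm.
Combined I = 1.855 + 0.8804 = 2.735 kg·m².
ω_f = L / I = 5528 / 2.735 = 2021 rpm.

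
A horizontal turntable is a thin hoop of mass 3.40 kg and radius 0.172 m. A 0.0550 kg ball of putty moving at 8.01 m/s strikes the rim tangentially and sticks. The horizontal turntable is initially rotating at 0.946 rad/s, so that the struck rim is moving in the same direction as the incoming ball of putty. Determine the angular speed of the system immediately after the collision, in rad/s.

|ω_f| ≈ 1.67 rad/s

The axle reaction passes through the axle and exerts no torque about it; angular momentum about the axle is conserved through the impact.
I_p = (3.40)(0.172)² = 0.1006 kg·m². Taking the sense of the ball of putty's angular momentum as positive, L_{ball} = m v R = (0.0550)(8.01)(0.172) = 0.07577 kg·m²/s.
L_i = +I_p ω_p + m v R = +(0.1006)(0.946) + 0.07577 = 0.1709 kg·m²/s.
After sticking, I_f = I_p + m R² = 0.1006 + (0.0550)(0.172)² = 0.1022 kg·m².
ω_f = L_i / I_f = 0.1709 / 0.1022 = 1.672 rad/s.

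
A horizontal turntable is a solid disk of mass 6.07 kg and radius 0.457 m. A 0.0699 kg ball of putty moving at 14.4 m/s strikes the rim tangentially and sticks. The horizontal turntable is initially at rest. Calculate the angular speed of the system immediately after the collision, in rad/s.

|ω_f| ≈ 0.709 rad/s

About the axle the impulsive forces during the collision are internal, so angular momentum about that axis is conserved.
I_p = ½(6.07)(0.457)² = 0.6339 kg·m². Taking the sense of the ball of putty's angular momentum as positive, L_{ball} = m v R = (0.0699)(14.4)(0.457) = 0.4600 kg·m²/s.
L_i = 0 + 0.4600 = 0.4600 kg·m²/s.
After sticking, I_f = I_p + m R² = 0.6339 + (0.0699)(0.457)² = 0.6485 kg·m².
ω_f = L_i / I_f = 0.4600 / 0.6485 = 0.7094 rad/s.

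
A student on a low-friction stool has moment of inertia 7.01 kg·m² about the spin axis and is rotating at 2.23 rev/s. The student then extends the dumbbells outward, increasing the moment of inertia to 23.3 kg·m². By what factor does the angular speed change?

Angular momentum about the spin axis is conserved since the torque about it is zero.
ω₂/ω₁ = I₁/I₂ = 7.010 / 23.30 = 0.3009.

ω₂/ω₁ ≈ 0.301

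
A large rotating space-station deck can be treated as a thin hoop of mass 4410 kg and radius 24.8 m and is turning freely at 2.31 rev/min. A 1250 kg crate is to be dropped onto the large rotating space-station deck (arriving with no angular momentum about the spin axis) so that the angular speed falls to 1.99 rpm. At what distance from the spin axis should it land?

r ≈ 18.7 m

The added mass arrives with no angular momentum about the spin axis, and any external torque about the spin axis is negligible, so the system's angular momentum is conserved.
I_p = (4410)(24.8)² = 2.712e+06 kg·m².
I_p ω_i = (I_p + m r²) ω_f ⇒ m r² = I_p(ω_i/ω_f − 1) = 2.712e+06(2.31/1.99 − 1) = 4.362e+05 kg·m².
r = √(4.362e+05/1250) = 18.68 m.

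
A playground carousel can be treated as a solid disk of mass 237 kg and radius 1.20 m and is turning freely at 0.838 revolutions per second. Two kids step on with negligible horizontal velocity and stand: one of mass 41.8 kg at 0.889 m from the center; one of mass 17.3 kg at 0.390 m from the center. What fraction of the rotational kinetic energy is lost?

fraction ≈ 0.173

The added mass arrives with no angular momentum about the center, and any external torque about the center is negligible, so the system's angular momentum is conserved.
I_p = ½(237)(1.20)² = 170.6 kg·m².
Added inertia Σmr² = (41.8)(0.889)² + (17.3)(0.390)² = 35.67 kg·m²; I_f = 170.6 + 35.67 = 206.3 kg·m².
ω_f = I_p ω_i / I_f = (170.6)(0.838) / 206.3 = 0.6931 rev/s.
KE_i = ½(170.6)(5.265 rad/s)² = 2365 J; KE_f = ½(206.3)(4.355)² = 1956 J.
Fraction lost = 0.1729.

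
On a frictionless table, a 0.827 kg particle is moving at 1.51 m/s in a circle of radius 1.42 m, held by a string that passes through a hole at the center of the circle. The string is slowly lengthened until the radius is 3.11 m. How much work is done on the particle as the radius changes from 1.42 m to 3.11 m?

W ≈ -0.746 J

The only horizontal force on the mass is along the cord (radial), so it exerts no torque about the hole and angular momentum m v r is conserved.
v₂ = v₁ r₁ / r₂ = (1.51)(1.42) / (3.11) = 0.6895 m/s.
W = ΔKE = ½m(v₂² − v₁²) = -0.7463 J.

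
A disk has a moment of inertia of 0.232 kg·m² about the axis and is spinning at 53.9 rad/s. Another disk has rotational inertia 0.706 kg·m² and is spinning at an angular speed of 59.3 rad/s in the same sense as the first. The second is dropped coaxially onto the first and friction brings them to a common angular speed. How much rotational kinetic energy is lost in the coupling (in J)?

The coupling torques are internal; angular momentum about the shared axis is conserved.
Taking A's sense as positive: L = (0.2320)(53.9) + (0.7060)(59.3) = 54.37 kg·m²·rad/s.
Combined I = 0.2320 + 0.7060 = 0.9380 kg·m².
ω_f = L / I = 54.37 / 0.9380 = 57.96 rad/s.
KE_i = ½ΣIω² = 1578 J; KE_f = ½(0.9380)(57.96)² = 1576 J.

ΔKE lost ≈ 2.55 J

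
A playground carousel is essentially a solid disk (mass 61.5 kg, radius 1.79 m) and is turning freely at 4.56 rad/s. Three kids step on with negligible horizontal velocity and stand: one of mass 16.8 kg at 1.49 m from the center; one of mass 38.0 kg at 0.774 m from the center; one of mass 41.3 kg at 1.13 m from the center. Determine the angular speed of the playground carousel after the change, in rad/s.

ω_f ≈ 2.13 rad/s

The added mass arrives with no angular momentum about the center, and any external torque about the center is negligible, so the system's angular momentum is conserved.
I_p = ½(61.5)(1.79)² = 98.53 kg·m².
Added inertia Σmr² = (16.8)(1.49)² + (38.0)(0.774)² + (41.3)(1.13)² = 112.8 kg·m²; I_f = 98.53 + 112.8 = 211.3 kg·m².
ω_f = I_p ω_i / I_f = (98.53)(4.56) / 211.3 = 2.126 rad/s.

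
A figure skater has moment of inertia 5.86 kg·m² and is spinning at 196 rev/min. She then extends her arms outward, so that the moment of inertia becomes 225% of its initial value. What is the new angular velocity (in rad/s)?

ω₂ ≈ 9.12 rad/s

Angular momentum about the spin axis is conserved since the torque about it is zero.
I₂ = 2.25 × 5.86 = 13.19 kg·m².
ω₂ = I₁ω₁ / I₂ = (5.860)(196 rpm) / (13.19) = 87.11 rpm = 9.122 rad/s.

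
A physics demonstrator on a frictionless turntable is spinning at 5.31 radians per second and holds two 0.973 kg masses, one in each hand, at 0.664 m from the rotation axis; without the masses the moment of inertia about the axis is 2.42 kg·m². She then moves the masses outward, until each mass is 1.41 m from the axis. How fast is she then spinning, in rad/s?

ω₂ ≈ 2.77 rad/s

Angular momentum about the spin axis is conserved since the torque about it is zero.
I₁ = 2.42 + 2(0.973)(0.664)² = 3.278 kg·m²; I₂ = 2.42 + 2(0.973)(1.41)² = 6.289 kg·m².
ω₂ = I₁ω₁ / I₂ = (3.278)(5.31 rad/s) / (6.289) = 2.768 rad/s.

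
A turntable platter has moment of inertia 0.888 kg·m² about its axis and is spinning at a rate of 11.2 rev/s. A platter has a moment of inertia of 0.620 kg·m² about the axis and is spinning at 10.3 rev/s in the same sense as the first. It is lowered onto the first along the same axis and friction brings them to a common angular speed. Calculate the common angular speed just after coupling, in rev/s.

The coupling torques are internal; angular momentum about the shared axis is conserved.
Taking A's sense as positive: L = (0.8880)(11.2) + (0.6200)(10.3) = 16.33 kg·m²·rev/s.
Combined I = 0.8880 + 0.6200 = 1.508 kg·m².
ω_f = L / I = 16.33 / 1.508 = 10.83 rev/s.

|ω_f| ≈ 10.8 rev/s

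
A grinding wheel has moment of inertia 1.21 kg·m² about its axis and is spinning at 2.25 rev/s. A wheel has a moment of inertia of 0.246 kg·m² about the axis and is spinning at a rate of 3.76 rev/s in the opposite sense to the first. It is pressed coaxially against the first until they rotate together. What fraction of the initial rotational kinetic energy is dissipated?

No external torque acts about the common axis, so total angular momentum is conserved.
Taking A's sense as positive: L = (1.210)(2.25) − (0.2460)(3.76) = 1.798 kg·m²·rev/s.
Combined I = 1.210 + 0.2460 = 1.456 kg·m².
ω_f = L / I = 1.798 / 1.456 = 1.235 rev/s.
KE_i = ½ΣIω² = 189.6 J; KE_f = ½(1.456)(7.757)² = 43.81 J.
Fraction dissipated = (KE_i − KE_f)/KE_i = 0.7689.

fraction ≈ 0.769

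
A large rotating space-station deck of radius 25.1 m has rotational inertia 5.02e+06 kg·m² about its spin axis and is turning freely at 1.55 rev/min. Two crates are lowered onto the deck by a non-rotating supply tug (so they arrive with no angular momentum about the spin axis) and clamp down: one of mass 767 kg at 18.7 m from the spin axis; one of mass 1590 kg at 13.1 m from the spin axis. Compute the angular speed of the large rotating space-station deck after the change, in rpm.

ω_f ≈ 1.40 rpm

The added mass arrives with no angular momentum about the spin axis, and any external torque about the spin axis is negligible, so the system's angular momentum is conserved.
Added inertia Σmr² = (767)(18.7)² + (1590)(13.1)² = 5.411e+05 kg·m²; I_f = 5.020e+06 + 5.411e+05 = 5.561e+06 kg·m².
ω_f = I_p ω_i / I_f = (5.020e+06)(1.55) / 5.561e+06 = 1.399 rpm.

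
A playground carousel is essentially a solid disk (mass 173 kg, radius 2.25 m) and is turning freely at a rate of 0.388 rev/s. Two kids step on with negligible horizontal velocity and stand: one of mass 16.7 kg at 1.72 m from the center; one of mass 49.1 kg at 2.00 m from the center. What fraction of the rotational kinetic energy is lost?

No external torque acts about the center; L_before = L_after.
I_p = ½(173)(2.25)² = 437.9 kg·m².
Added inertia Σmr² = (16.7)(1.72)² + (49.1)(2.00)² = 245.8 kg·m²; I_f = 437.9 + 245.8 = 683.7 kg·m².
ω_f = I_p ω_i / I_f = (437.9)(0.388) / 683.7 = 0.2485 rev/s.
KE_i = ½(437.9)(2.438 rad/s)² = 1301 J; KE_f = ½(683.7)(1.561)² = 833.5 J.
Fraction lost = 0.3595.

fraction ≈ 0.360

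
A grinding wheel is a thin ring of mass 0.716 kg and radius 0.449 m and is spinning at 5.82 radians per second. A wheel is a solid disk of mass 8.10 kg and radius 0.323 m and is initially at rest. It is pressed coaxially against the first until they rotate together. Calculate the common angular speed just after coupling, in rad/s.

|ω_f| ≈ 1.48 rad/s

No external torque acts about the common axis, so total angular momentum is conserved.
Moments of inertia: I_A = (0.716)(0.449)² = 0.1443 kg·m²; I_B = ½(8.10)(0.323)² = 0.4225 kg·m².
Taking A's sense as positive: L = (0.1443)(5.82) = 0.8401 kg·m²·rad/s.
Combined I = 0.1443 + 0.4225 = 0.5669 kg·m².
ω_f = L / I = 0.8401 / 0.5669 = 1.482 rad/s.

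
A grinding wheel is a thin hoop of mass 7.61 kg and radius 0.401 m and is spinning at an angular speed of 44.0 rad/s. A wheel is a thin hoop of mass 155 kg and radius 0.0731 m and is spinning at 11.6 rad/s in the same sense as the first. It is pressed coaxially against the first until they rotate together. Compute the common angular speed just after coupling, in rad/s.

|ω_f| ≈ 30.9 rad/s

No external torque acts about the common axis, so total angular momentum is conserved.
Moments of inertia: I_A = (7.61)(0.401)² = 1.224 kg·m²; I_B = (155)(0.0731)² = 0.8283 kg·m².
Taking A's sense as positive: L = (1.224)(44.0) + (0.8283)(11.6) = 63.45 kg·m²·rad/s.
Combined I = 1.224 + 0.8283 = 2.052 kg·m².
ω_f = L / I = 63.45 / 2.052 = 30.92 rad/s.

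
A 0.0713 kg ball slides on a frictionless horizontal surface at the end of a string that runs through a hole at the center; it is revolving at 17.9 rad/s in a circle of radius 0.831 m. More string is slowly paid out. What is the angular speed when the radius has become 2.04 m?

The constraining force is radial, so m r² ω about the center is conserved.
ω₂ = ω₁ (r₁/r₂)² = (17.9)(0.831/2.04)² = 2.970 rad/s.

ω₂ ≈ 2.97 rad/s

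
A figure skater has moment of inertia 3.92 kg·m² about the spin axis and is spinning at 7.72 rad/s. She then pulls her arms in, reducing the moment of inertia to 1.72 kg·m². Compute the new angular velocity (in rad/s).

ω₂ ≈ 17.6 rad/s

Angular momentum about the spin axis is conserved since the torque about it is zero.
ω₂ = I₁ω₁ / I₂ = (3.920)(7.72 rad/s) / (1.720) = 17.59 rad/s.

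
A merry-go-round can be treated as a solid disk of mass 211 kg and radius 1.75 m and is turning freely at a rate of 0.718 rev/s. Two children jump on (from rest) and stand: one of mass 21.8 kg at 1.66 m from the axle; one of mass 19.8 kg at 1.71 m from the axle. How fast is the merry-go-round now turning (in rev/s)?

ω_f ≈ 0.526 rev/s

No external torque acts about the axle; L_before = L_after.
I_p = ½(211)(1.75)² = 323.1 kg·m².
Added inertia Σmr² = (21.8)(1.66)² + (19.8)(1.71)² = 118.0 kg·m²; I_f = 323.1 + 118.0 = 441.1 kg·m².
ω_f = I_p ω_i / I_f = (323.1)(0.718) / 441.1 = 0.5260 rev/s.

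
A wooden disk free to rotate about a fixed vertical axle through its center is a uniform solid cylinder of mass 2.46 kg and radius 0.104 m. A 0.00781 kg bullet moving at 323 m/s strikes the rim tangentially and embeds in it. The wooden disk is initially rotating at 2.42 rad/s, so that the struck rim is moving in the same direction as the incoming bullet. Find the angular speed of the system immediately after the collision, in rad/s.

|ω_f| ≈ 22.0 rad/s

About the axle the impulsive forces during the collision are internal, so angular momentum about that axis is conserved.
I_p = ½(2.46)(0.104)² = 0.01330 kg·m². Taking the sense of the bullet's angular momentum as positive, L_{bullet} = m v R = (0.00781)(323)(0.104) = 0.2624 kg·m²/s.
L_i = +I_p ω_p + m v R = +(0.01330)(2.42) + 0.2624 = 0.2945 kg·m²/s.
After sticking, I_f = I_p + m R² = 0.01330 + (0.00781)(0.104)² = 0.01339 kg·m².
ω_f = L_i / I_f = 0.2945 / 0.01339 = 22.00 rad/s.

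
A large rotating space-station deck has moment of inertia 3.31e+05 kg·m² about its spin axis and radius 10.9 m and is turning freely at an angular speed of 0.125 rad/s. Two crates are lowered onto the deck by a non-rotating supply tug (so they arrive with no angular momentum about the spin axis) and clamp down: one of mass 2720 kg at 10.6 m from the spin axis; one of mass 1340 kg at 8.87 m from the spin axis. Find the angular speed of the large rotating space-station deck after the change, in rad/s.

No external torque acts about the spin axis; L_before = L_after.
Added inertia Σmr² = (2720)(10.6)² + (1340)(8.87)² = 4.110e+05 kg·m²; I_f = 3.310e+05 + 4.110e+05 = 7.420e+05 kg·m².
ω_f = I_p ω_i / I_f = (3.310e+05)(0.125) / 7.420e+05 = 0.05576 rad/s.

ω_f ≈ 0.0558 rad/s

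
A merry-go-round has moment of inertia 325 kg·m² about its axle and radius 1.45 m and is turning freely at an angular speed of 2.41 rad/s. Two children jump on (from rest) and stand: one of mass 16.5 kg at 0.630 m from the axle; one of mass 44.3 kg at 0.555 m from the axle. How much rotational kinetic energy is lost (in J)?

The added mass arrives with no angular momentum about the axle, and any external torque about the axle is negligible, so the system's angular momentum is conserved.
Added inertia Σmr² = (16.5)(0.630)² + (44.3)(0.555)² = 20.19 kg·m²; I_f = 325.0 + 20.19 = 345.2 kg·m².
ω_f = I_p ω_i / I_f = (325.0)(2.41) / 345.2 = 2.269 rad/s.
KE_i = ½(325.0)(2.410 rad/s)² = 943.8 J; KE_f = ½(345.2)(2.269)² = 888.6 J.

energy lost ≈ 55.2 J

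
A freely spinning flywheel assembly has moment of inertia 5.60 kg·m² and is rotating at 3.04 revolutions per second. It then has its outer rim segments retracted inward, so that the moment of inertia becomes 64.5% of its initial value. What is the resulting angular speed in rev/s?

ω₂ ≈ 4.71 rev/s

No external torque acts about the spin axis, so angular momentum is conserved.
I₂ = 0.645 × 5.60 = 3.612 kg·m².
ω₂ = I₁ω₁ / I₂ = (5.600)(3.04 rev/s) / (3.612) = 4.713 rev/s.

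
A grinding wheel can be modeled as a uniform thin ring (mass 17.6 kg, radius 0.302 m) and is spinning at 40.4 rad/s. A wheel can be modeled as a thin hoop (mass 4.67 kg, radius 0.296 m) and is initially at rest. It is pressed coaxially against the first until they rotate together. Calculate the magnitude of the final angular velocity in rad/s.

|ω_f| ≈ 32.2 rad/s

No external torque acts about the common axis, so total angular momentum is conserved.
Moments of inertia: I_A = (17.6)(0.302)² = 1.605 kg·m²; I_B = (4.67)(0.296)² = 0.4092 kg·m².
Taking A's sense as positive: L = (1.605)(40.4) = 64.85 kg·m²·rad/s.
Combined I = 1.605 + 0.4092 = 2.014 kg·m².
ω_f = L / I = 64.85 / 2.014 = 32.19 rad/s.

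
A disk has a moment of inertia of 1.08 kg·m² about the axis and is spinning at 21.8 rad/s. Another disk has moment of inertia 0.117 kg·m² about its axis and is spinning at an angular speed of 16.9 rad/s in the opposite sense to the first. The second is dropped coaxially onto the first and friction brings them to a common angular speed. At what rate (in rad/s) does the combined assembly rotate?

No external torque acts about the common axis, so total angular momentum is conserved.
Taking A's sense as positive: L = (1.080)(21.8) − (0.1170)(16.9) = 21.57 kg·m²·rad/s.
Combined I = 1.080 + 0.1170 = 1.197 kg·m².
ω_f = L / I = 21.57 / 1.197 = 18.02 rad/s.

|ω_f| ≈ 18.0 rad/s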